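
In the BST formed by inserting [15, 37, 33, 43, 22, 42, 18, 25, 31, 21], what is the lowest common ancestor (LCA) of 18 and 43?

Tree insertion order: [15, 37, 33, 43, 22, 42, 18, 25, 31, 21]
Tree (level-order array): [15, None, 37, 33, 43, 22, None, 42, None, 18, 25, None, None, None, 21, None, 31]
In a BST, the LCA of p=18, q=43 is the first node v on the
root-to-leaf path with p <= v <= q (go left if both < v, right if both > v).
Walk from root:
  at 15: both 18 and 43 > 15, go right
  at 37: 18 <= 37 <= 43, this is the LCA
LCA = 37


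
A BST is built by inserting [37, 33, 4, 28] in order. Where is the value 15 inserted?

Starting tree (level order): [37, 33, None, 4, None, None, 28]
Insertion path: 37 -> 33 -> 4 -> 28
Result: insert 15 as left child of 28
Final tree (level order): [37, 33, None, 4, None, None, 28, 15]


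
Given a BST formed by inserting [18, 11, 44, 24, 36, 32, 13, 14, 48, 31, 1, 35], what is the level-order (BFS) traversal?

Tree insertion order: [18, 11, 44, 24, 36, 32, 13, 14, 48, 31, 1, 35]
Tree (level-order array): [18, 11, 44, 1, 13, 24, 48, None, None, None, 14, None, 36, None, None, None, None, 32, None, 31, 35]
BFS from the root, enqueuing left then right child of each popped node:
  queue [18] -> pop 18, enqueue [11, 44], visited so far: [18]
  queue [11, 44] -> pop 11, enqueue [1, 13], visited so far: [18, 11]
  queue [44, 1, 13] -> pop 44, enqueue [24, 48], visited so far: [18, 11, 44]
  queue [1, 13, 24, 48] -> pop 1, enqueue [none], visited so far: [18, 11, 44, 1]
  queue [13, 24, 48] -> pop 13, enqueue [14], visited so far: [18, 11, 44, 1, 13]
  queue [24, 48, 14] -> pop 24, enqueue [36], visited so far: [18, 11, 44, 1, 13, 24]
  queue [48, 14, 36] -> pop 48, enqueue [none], visited so far: [18, 11, 44, 1, 13, 24, 48]
  queue [14, 36] -> pop 14, enqueue [none], visited so far: [18, 11, 44, 1, 13, 24, 48, 14]
  queue [36] -> pop 36, enqueue [32], visited so far: [18, 11, 44, 1, 13, 24, 48, 14, 36]
  queue [32] -> pop 32, enqueue [31, 35], visited so far: [18, 11, 44, 1, 13, 24, 48, 14, 36, 32]
  queue [31, 35] -> pop 31, enqueue [none], visited so far: [18, 11, 44, 1, 13, 24, 48, 14, 36, 32, 31]
  queue [35] -> pop 35, enqueue [none], visited so far: [18, 11, 44, 1, 13, 24, 48, 14, 36, 32, 31, 35]
Result: [18, 11, 44, 1, 13, 24, 48, 14, 36, 32, 31, 35]


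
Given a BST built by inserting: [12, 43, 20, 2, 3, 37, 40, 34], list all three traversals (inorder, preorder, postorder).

Tree insertion order: [12, 43, 20, 2, 3, 37, 40, 34]
Tree (level-order array): [12, 2, 43, None, 3, 20, None, None, None, None, 37, 34, 40]
Inorder (L, root, R): [2, 3, 12, 20, 34, 37, 40, 43]
Preorder (root, L, R): [12, 2, 3, 43, 20, 37, 34, 40]
Postorder (L, R, root): [3, 2, 34, 40, 37, 20, 43, 12]


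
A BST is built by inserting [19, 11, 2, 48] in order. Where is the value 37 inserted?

Starting tree (level order): [19, 11, 48, 2]
Insertion path: 19 -> 48
Result: insert 37 as left child of 48
Final tree (level order): [19, 11, 48, 2, None, 37]


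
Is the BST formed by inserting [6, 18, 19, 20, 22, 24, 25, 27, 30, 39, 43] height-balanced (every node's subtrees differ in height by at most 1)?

Tree (level-order array): [6, None, 18, None, 19, None, 20, None, 22, None, 24, None, 25, None, 27, None, 30, None, 39, None, 43]
Definition: a tree is height-balanced if, at every node, |h(left) - h(right)| <= 1 (empty subtree has height -1).
Bottom-up per-node check:
  node 43: h_left=-1, h_right=-1, diff=0 [OK], height=0
  node 39: h_left=-1, h_right=0, diff=1 [OK], height=1
  node 30: h_left=-1, h_right=1, diff=2 [FAIL (|-1-1|=2 > 1)], height=2
  node 27: h_left=-1, h_right=2, diff=3 [FAIL (|-1-2|=3 > 1)], height=3
  node 25: h_left=-1, h_right=3, diff=4 [FAIL (|-1-3|=4 > 1)], height=4
  node 24: h_left=-1, h_right=4, diff=5 [FAIL (|-1-4|=5 > 1)], height=5
  node 22: h_left=-1, h_right=5, diff=6 [FAIL (|-1-5|=6 > 1)], height=6
  node 20: h_left=-1, h_right=6, diff=7 [FAIL (|-1-6|=7 > 1)], height=7
  node 19: h_left=-1, h_right=7, diff=8 [FAIL (|-1-7|=8 > 1)], height=8
  node 18: h_left=-1, h_right=8, diff=9 [FAIL (|-1-8|=9 > 1)], height=9
  node 6: h_left=-1, h_right=9, diff=10 [FAIL (|-1-9|=10 > 1)], height=10
Node 30 violates the condition: |-1 - 1| = 2 > 1.
Result: Not balanced


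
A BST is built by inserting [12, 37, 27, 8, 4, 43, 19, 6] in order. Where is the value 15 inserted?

Starting tree (level order): [12, 8, 37, 4, None, 27, 43, None, 6, 19]
Insertion path: 12 -> 37 -> 27 -> 19
Result: insert 15 as left child of 19
Final tree (level order): [12, 8, 37, 4, None, 27, 43, None, 6, 19, None, None, None, None, None, 15]


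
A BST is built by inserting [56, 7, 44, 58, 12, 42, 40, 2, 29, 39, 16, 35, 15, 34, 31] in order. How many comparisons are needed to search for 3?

Search path for 3: 56 -> 7 -> 2
Found: False
Comparisons: 3


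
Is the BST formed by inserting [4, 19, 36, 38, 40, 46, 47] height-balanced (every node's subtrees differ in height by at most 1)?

Tree (level-order array): [4, None, 19, None, 36, None, 38, None, 40, None, 46, None, 47]
Definition: a tree is height-balanced if, at every node, |h(left) - h(right)| <= 1 (empty subtree has height -1).
Bottom-up per-node check:
  node 47: h_left=-1, h_right=-1, diff=0 [OK], height=0
  node 46: h_left=-1, h_right=0, diff=1 [OK], height=1
  node 40: h_left=-1, h_right=1, diff=2 [FAIL (|-1-1|=2 > 1)], height=2
  node 38: h_left=-1, h_right=2, diff=3 [FAIL (|-1-2|=3 > 1)], height=3
  node 36: h_left=-1, h_right=3, diff=4 [FAIL (|-1-3|=4 > 1)], height=4
  node 19: h_left=-1, h_right=4, diff=5 [FAIL (|-1-4|=5 > 1)], height=5
  node 4: h_left=-1, h_right=5, diff=6 [FAIL (|-1-5|=6 > 1)], height=6
Node 40 violates the condition: |-1 - 1| = 2 > 1.
Result: Not balanced


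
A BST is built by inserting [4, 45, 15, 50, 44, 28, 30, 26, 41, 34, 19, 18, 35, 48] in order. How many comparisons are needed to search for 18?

Search path for 18: 4 -> 45 -> 15 -> 44 -> 28 -> 26 -> 19 -> 18
Found: True
Comparisons: 8


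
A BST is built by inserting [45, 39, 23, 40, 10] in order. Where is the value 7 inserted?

Starting tree (level order): [45, 39, None, 23, 40, 10]
Insertion path: 45 -> 39 -> 23 -> 10
Result: insert 7 as left child of 10
Final tree (level order): [45, 39, None, 23, 40, 10, None, None, None, 7]


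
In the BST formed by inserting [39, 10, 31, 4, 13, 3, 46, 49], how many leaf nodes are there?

Tree built from: [39, 10, 31, 4, 13, 3, 46, 49]
Tree (level-order array): [39, 10, 46, 4, 31, None, 49, 3, None, 13]
Rule: A leaf has 0 children.
Per-node child counts:
  node 39: 2 child(ren)
  node 10: 2 child(ren)
  node 4: 1 child(ren)
  node 3: 0 child(ren)
  node 31: 1 child(ren)
  node 13: 0 child(ren)
  node 46: 1 child(ren)
  node 49: 0 child(ren)
Matching nodes: [3, 13, 49]
Count of leaf nodes: 3


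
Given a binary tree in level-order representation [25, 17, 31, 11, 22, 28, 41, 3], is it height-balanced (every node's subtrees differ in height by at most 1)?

Tree (level-order array): [25, 17, 31, 11, 22, 28, 41, 3]
Definition: a tree is height-balanced if, at every node, |h(left) - h(right)| <= 1 (empty subtree has height -1).
Bottom-up per-node check:
  node 3: h_left=-1, h_right=-1, diff=0 [OK], height=0
  node 11: h_left=0, h_right=-1, diff=1 [OK], height=1
  node 22: h_left=-1, h_right=-1, diff=0 [OK], height=0
  node 17: h_left=1, h_right=0, diff=1 [OK], height=2
  node 28: h_left=-1, h_right=-1, diff=0 [OK], height=0
  node 41: h_left=-1, h_right=-1, diff=0 [OK], height=0
  node 31: h_left=0, h_right=0, diff=0 [OK], height=1
  node 25: h_left=2, h_right=1, diff=1 [OK], height=3
All nodes satisfy the balance condition.
Result: Balanced


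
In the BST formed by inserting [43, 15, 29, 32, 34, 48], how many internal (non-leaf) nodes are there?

Tree built from: [43, 15, 29, 32, 34, 48]
Tree (level-order array): [43, 15, 48, None, 29, None, None, None, 32, None, 34]
Rule: An internal node has at least one child.
Per-node child counts:
  node 43: 2 child(ren)
  node 15: 1 child(ren)
  node 29: 1 child(ren)
  node 32: 1 child(ren)
  node 34: 0 child(ren)
  node 48: 0 child(ren)
Matching nodes: [43, 15, 29, 32]
Count of internal (non-leaf) nodes: 4


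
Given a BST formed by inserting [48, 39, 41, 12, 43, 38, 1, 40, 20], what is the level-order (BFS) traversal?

Tree insertion order: [48, 39, 41, 12, 43, 38, 1, 40, 20]
Tree (level-order array): [48, 39, None, 12, 41, 1, 38, 40, 43, None, None, 20]
BFS from the root, enqueuing left then right child of each popped node:
  queue [48] -> pop 48, enqueue [39], visited so far: [48]
  queue [39] -> pop 39, enqueue [12, 41], visited so far: [48, 39]
  queue [12, 41] -> pop 12, enqueue [1, 38], visited so far: [48, 39, 12]
  queue [41, 1, 38] -> pop 41, enqueue [40, 43], visited so far: [48, 39, 12, 41]
  queue [1, 38, 40, 43] -> pop 1, enqueue [none], visited so far: [48, 39, 12, 41, 1]
  queue [38, 40, 43] -> pop 38, enqueue [20], visited so far: [48, 39, 12, 41, 1, 38]
  queue [40, 43, 20] -> pop 40, enqueue [none], visited so far: [48, 39, 12, 41, 1, 38, 40]
  queue [43, 20] -> pop 43, enqueue [none], visited so far: [48, 39, 12, 41, 1, 38, 40, 43]
  queue [20] -> pop 20, enqueue [none], visited so far: [48, 39, 12, 41, 1, 38, 40, 43, 20]
Result: [48, 39, 12, 41, 1, 38, 40, 43, 20]


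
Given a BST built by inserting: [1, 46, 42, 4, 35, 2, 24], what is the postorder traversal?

Tree insertion order: [1, 46, 42, 4, 35, 2, 24]
Tree (level-order array): [1, None, 46, 42, None, 4, None, 2, 35, None, None, 24]
Postorder traversal: [2, 24, 35, 4, 42, 46, 1]


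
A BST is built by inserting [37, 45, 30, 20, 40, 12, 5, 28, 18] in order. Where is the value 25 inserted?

Starting tree (level order): [37, 30, 45, 20, None, 40, None, 12, 28, None, None, 5, 18]
Insertion path: 37 -> 30 -> 20 -> 28
Result: insert 25 as left child of 28
Final tree (level order): [37, 30, 45, 20, None, 40, None, 12, 28, None, None, 5, 18, 25]


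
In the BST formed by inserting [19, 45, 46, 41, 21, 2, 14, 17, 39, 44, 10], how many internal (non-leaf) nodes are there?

Tree built from: [19, 45, 46, 41, 21, 2, 14, 17, 39, 44, 10]
Tree (level-order array): [19, 2, 45, None, 14, 41, 46, 10, 17, 21, 44, None, None, None, None, None, None, None, 39]
Rule: An internal node has at least one child.
Per-node child counts:
  node 19: 2 child(ren)
  node 2: 1 child(ren)
  node 14: 2 child(ren)
  node 10: 0 child(ren)
  node 17: 0 child(ren)
  node 45: 2 child(ren)
  node 41: 2 child(ren)
  node 21: 1 child(ren)
  node 39: 0 child(ren)
  node 44: 0 child(ren)
  node 46: 0 child(ren)
Matching nodes: [19, 2, 14, 45, 41, 21]
Count of internal (non-leaf) nodes: 6


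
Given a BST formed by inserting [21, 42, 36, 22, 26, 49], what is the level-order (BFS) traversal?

Tree insertion order: [21, 42, 36, 22, 26, 49]
Tree (level-order array): [21, None, 42, 36, 49, 22, None, None, None, None, 26]
BFS from the root, enqueuing left then right child of each popped node:
  queue [21] -> pop 21, enqueue [42], visited so far: [21]
  queue [42] -> pop 42, enqueue [36, 49], visited so far: [21, 42]
  queue [36, 49] -> pop 36, enqueue [22], visited so far: [21, 42, 36]
  queue [49, 22] -> pop 49, enqueue [none], visited so far: [21, 42, 36, 49]
  queue [22] -> pop 22, enqueue [26], visited so far: [21, 42, 36, 49, 22]
  queue [26] -> pop 26, enqueue [none], visited so far: [21, 42, 36, 49, 22, 26]
Result: [21, 42, 36, 49, 22, 26]


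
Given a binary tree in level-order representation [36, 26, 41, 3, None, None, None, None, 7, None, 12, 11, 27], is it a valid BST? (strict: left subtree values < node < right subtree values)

Level-order array: [36, 26, 41, 3, None, None, None, None, 7, None, 12, 11, 27]
Validate using subtree bounds (lo, hi): at each node, require lo < value < hi,
then recurse left with hi=value and right with lo=value.
Preorder trace (stopping at first violation):
  at node 36 with bounds (-inf, +inf): OK
  at node 26 with bounds (-inf, 36): OK
  at node 3 with bounds (-inf, 26): OK
  at node 7 with bounds (3, 26): OK
  at node 12 with bounds (7, 26): OK
  at node 11 with bounds (7, 12): OK
  at node 27 with bounds (12, 26): VIOLATION
Node 27 violates its bound: not (12 < 27 < 26).
Result: Not a valid BST


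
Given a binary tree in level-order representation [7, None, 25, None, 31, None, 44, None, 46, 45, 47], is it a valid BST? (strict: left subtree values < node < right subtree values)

Level-order array: [7, None, 25, None, 31, None, 44, None, 46, 45, 47]
Validate using subtree bounds (lo, hi): at each node, require lo < value < hi,
then recurse left with hi=value and right with lo=value.
Preorder trace (stopping at first violation):
  at node 7 with bounds (-inf, +inf): OK
  at node 25 with bounds (7, +inf): OK
  at node 31 with bounds (25, +inf): OK
  at node 44 with bounds (31, +inf): OK
  at node 46 with bounds (44, +inf): OK
  at node 45 with bounds (44, 46): OK
  at node 47 with bounds (46, +inf): OK
No violation found at any node.
Result: Valid BST


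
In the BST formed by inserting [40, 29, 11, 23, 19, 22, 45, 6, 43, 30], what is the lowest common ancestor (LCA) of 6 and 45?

Tree insertion order: [40, 29, 11, 23, 19, 22, 45, 6, 43, 30]
Tree (level-order array): [40, 29, 45, 11, 30, 43, None, 6, 23, None, None, None, None, None, None, 19, None, None, 22]
In a BST, the LCA of p=6, q=45 is the first node v on the
root-to-leaf path with p <= v <= q (go left if both < v, right if both > v).
Walk from root:
  at 40: 6 <= 40 <= 45, this is the LCA
LCA = 40


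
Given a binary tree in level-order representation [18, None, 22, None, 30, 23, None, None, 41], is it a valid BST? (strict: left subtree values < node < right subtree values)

Level-order array: [18, None, 22, None, 30, 23, None, None, 41]
Validate using subtree bounds (lo, hi): at each node, require lo < value < hi,
then recurse left with hi=value and right with lo=value.
Preorder trace (stopping at first violation):
  at node 18 with bounds (-inf, +inf): OK
  at node 22 with bounds (18, +inf): OK
  at node 30 with bounds (22, +inf): OK
  at node 23 with bounds (22, 30): OK
  at node 41 with bounds (23, 30): VIOLATION
Node 41 violates its bound: not (23 < 41 < 30).
Result: Not a valid BST


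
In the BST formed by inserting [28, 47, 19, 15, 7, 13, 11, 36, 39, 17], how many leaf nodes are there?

Tree built from: [28, 47, 19, 15, 7, 13, 11, 36, 39, 17]
Tree (level-order array): [28, 19, 47, 15, None, 36, None, 7, 17, None, 39, None, 13, None, None, None, None, 11]
Rule: A leaf has 0 children.
Per-node child counts:
  node 28: 2 child(ren)
  node 19: 1 child(ren)
  node 15: 2 child(ren)
  node 7: 1 child(ren)
  node 13: 1 child(ren)
  node 11: 0 child(ren)
  node 17: 0 child(ren)
  node 47: 1 child(ren)
  node 36: 1 child(ren)
  node 39: 0 child(ren)
Matching nodes: [11, 17, 39]
Count of leaf nodes: 3


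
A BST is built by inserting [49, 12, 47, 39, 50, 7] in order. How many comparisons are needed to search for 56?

Search path for 56: 49 -> 50
Found: False
Comparisons: 2


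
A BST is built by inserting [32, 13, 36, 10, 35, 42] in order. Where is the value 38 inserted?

Starting tree (level order): [32, 13, 36, 10, None, 35, 42]
Insertion path: 32 -> 36 -> 42
Result: insert 38 as left child of 42
Final tree (level order): [32, 13, 36, 10, None, 35, 42, None, None, None, None, 38]


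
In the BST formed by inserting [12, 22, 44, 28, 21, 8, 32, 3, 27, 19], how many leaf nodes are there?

Tree built from: [12, 22, 44, 28, 21, 8, 32, 3, 27, 19]
Tree (level-order array): [12, 8, 22, 3, None, 21, 44, None, None, 19, None, 28, None, None, None, 27, 32]
Rule: A leaf has 0 children.
Per-node child counts:
  node 12: 2 child(ren)
  node 8: 1 child(ren)
  node 3: 0 child(ren)
  node 22: 2 child(ren)
  node 21: 1 child(ren)
  node 19: 0 child(ren)
  node 44: 1 child(ren)
  node 28: 2 child(ren)
  node 27: 0 child(ren)
  node 32: 0 child(ren)
Matching nodes: [3, 19, 27, 32]
Count of leaf nodes: 4


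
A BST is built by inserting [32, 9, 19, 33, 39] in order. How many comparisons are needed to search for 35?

Search path for 35: 32 -> 33 -> 39
Found: False
Comparisons: 3


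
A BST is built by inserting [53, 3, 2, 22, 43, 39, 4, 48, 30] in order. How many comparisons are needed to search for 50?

Search path for 50: 53 -> 3 -> 22 -> 43 -> 48
Found: False
Comparisons: 5


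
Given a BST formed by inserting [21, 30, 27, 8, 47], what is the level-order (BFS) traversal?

Tree insertion order: [21, 30, 27, 8, 47]
Tree (level-order array): [21, 8, 30, None, None, 27, 47]
BFS from the root, enqueuing left then right child of each popped node:
  queue [21] -> pop 21, enqueue [8, 30], visited so far: [21]
  queue [8, 30] -> pop 8, enqueue [none], visited so far: [21, 8]
  queue [30] -> pop 30, enqueue [27, 47], visited so far: [21, 8, 30]
  queue [27, 47] -> pop 27, enqueue [none], visited so far: [21, 8, 30, 27]
  queue [47] -> pop 47, enqueue [none], visited so far: [21, 8, 30, 27, 47]
Result: [21, 8, 30, 27, 47]


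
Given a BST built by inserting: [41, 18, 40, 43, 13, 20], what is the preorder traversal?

Tree insertion order: [41, 18, 40, 43, 13, 20]
Tree (level-order array): [41, 18, 43, 13, 40, None, None, None, None, 20]
Preorder traversal: [41, 18, 13, 40, 20, 43]


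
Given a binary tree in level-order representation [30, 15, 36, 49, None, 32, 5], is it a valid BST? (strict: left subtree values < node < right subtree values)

Level-order array: [30, 15, 36, 49, None, 32, 5]
Validate using subtree bounds (lo, hi): at each node, require lo < value < hi,
then recurse left with hi=value and right with lo=value.
Preorder trace (stopping at first violation):
  at node 30 with bounds (-inf, +inf): OK
  at node 15 with bounds (-inf, 30): OK
  at node 49 with bounds (-inf, 15): VIOLATION
Node 49 violates its bound: not (-inf < 49 < 15).
Result: Not a valid BST


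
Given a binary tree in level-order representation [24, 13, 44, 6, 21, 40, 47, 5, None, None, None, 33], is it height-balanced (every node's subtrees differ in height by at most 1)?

Tree (level-order array): [24, 13, 44, 6, 21, 40, 47, 5, None, None, None, 33]
Definition: a tree is height-balanced if, at every node, |h(left) - h(right)| <= 1 (empty subtree has height -1).
Bottom-up per-node check:
  node 5: h_left=-1, h_right=-1, diff=0 [OK], height=0
  node 6: h_left=0, h_right=-1, diff=1 [OK], height=1
  node 21: h_left=-1, h_right=-1, diff=0 [OK], height=0
  node 13: h_left=1, h_right=0, diff=1 [OK], height=2
  node 33: h_left=-1, h_right=-1, diff=0 [OK], height=0
  node 40: h_left=0, h_right=-1, diff=1 [OK], height=1
  node 47: h_left=-1, h_right=-1, diff=0 [OK], height=0
  node 44: h_left=1, h_right=0, diff=1 [OK], height=2
  node 24: h_left=2, h_right=2, diff=0 [OK], height=3
All nodes satisfy the balance condition.
Result: Balanced


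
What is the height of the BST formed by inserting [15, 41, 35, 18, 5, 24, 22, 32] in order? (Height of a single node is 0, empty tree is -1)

Insertion order: [15, 41, 35, 18, 5, 24, 22, 32]
Tree (level-order array): [15, 5, 41, None, None, 35, None, 18, None, None, 24, 22, 32]
Compute height bottom-up (empty subtree = -1):
  height(5) = 1 + max(-1, -1) = 0
  height(22) = 1 + max(-1, -1) = 0
  height(32) = 1 + max(-1, -1) = 0
  height(24) = 1 + max(0, 0) = 1
  height(18) = 1 + max(-1, 1) = 2
  height(35) = 1 + max(2, -1) = 3
  height(41) = 1 + max(3, -1) = 4
  height(15) = 1 + max(0, 4) = 5
Height = 5


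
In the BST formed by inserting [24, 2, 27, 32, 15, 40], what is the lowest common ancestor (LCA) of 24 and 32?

Tree insertion order: [24, 2, 27, 32, 15, 40]
Tree (level-order array): [24, 2, 27, None, 15, None, 32, None, None, None, 40]
In a BST, the LCA of p=24, q=32 is the first node v on the
root-to-leaf path with p <= v <= q (go left if both < v, right if both > v).
Walk from root:
  at 24: 24 <= 24 <= 32, this is the LCA
LCA = 24


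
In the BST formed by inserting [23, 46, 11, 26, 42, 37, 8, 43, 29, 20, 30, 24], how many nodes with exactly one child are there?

Tree built from: [23, 46, 11, 26, 42, 37, 8, 43, 29, 20, 30, 24]
Tree (level-order array): [23, 11, 46, 8, 20, 26, None, None, None, None, None, 24, 42, None, None, 37, 43, 29, None, None, None, None, 30]
Rule: These are nodes with exactly 1 non-null child.
Per-node child counts:
  node 23: 2 child(ren)
  node 11: 2 child(ren)
  node 8: 0 child(ren)
  node 20: 0 child(ren)
  node 46: 1 child(ren)
  node 26: 2 child(ren)
  node 24: 0 child(ren)
  node 42: 2 child(ren)
  node 37: 1 child(ren)
  node 29: 1 child(ren)
  node 30: 0 child(ren)
  node 43: 0 child(ren)
Matching nodes: [46, 37, 29]
Count of nodes with exactly one child: 3


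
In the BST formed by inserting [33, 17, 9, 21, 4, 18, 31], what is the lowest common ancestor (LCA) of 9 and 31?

Tree insertion order: [33, 17, 9, 21, 4, 18, 31]
Tree (level-order array): [33, 17, None, 9, 21, 4, None, 18, 31]
In a BST, the LCA of p=9, q=31 is the first node v on the
root-to-leaf path with p <= v <= q (go left if both < v, right if both > v).
Walk from root:
  at 33: both 9 and 31 < 33, go left
  at 17: 9 <= 17 <= 31, this is the LCA
LCA = 17


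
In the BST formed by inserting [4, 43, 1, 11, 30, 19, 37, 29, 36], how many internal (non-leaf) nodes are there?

Tree built from: [4, 43, 1, 11, 30, 19, 37, 29, 36]
Tree (level-order array): [4, 1, 43, None, None, 11, None, None, 30, 19, 37, None, 29, 36]
Rule: An internal node has at least one child.
Per-node child counts:
  node 4: 2 child(ren)
  node 1: 0 child(ren)
  node 43: 1 child(ren)
  node 11: 1 child(ren)
  node 30: 2 child(ren)
  node 19: 1 child(ren)
  node 29: 0 child(ren)
  node 37: 1 child(ren)
  node 36: 0 child(ren)
Matching nodes: [4, 43, 11, 30, 19, 37]
Count of internal (non-leaf) nodes: 6


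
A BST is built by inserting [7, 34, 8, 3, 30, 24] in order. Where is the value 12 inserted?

Starting tree (level order): [7, 3, 34, None, None, 8, None, None, 30, 24]
Insertion path: 7 -> 34 -> 8 -> 30 -> 24
Result: insert 12 as left child of 24
Final tree (level order): [7, 3, 34, None, None, 8, None, None, 30, 24, None, 12]


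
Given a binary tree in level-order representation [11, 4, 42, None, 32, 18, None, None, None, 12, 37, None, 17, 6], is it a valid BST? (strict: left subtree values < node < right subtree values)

Level-order array: [11, 4, 42, None, 32, 18, None, None, None, 12, 37, None, 17, 6]
Validate using subtree bounds (lo, hi): at each node, require lo < value < hi,
then recurse left with hi=value and right with lo=value.
Preorder trace (stopping at first violation):
  at node 11 with bounds (-inf, +inf): OK
  at node 4 with bounds (-inf, 11): OK
  at node 32 with bounds (4, 11): VIOLATION
Node 32 violates its bound: not (4 < 32 < 11).
Result: Not a valid BST


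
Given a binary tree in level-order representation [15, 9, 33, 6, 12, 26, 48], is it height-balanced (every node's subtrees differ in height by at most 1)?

Tree (level-order array): [15, 9, 33, 6, 12, 26, 48]
Definition: a tree is height-balanced if, at every node, |h(left) - h(right)| <= 1 (empty subtree has height -1).
Bottom-up per-node check:
  node 6: h_left=-1, h_right=-1, diff=0 [OK], height=0
  node 12: h_left=-1, h_right=-1, diff=0 [OK], height=0
  node 9: h_left=0, h_right=0, diff=0 [OK], height=1
  node 26: h_left=-1, h_right=-1, diff=0 [OK], height=0
  node 48: h_left=-1, h_right=-1, diff=0 [OK], height=0
  node 33: h_left=0, h_right=0, diff=0 [OK], height=1
  node 15: h_left=1, h_right=1, diff=0 [OK], height=2
All nodes satisfy the balance condition.
Result: Balanced


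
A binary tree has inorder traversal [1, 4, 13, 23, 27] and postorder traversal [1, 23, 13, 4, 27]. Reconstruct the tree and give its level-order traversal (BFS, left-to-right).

Inorder:   [1, 4, 13, 23, 27]
Postorder: [1, 23, 13, 4, 27]
Algorithm: postorder visits root last, so walk postorder right-to-left;
each value is the root of the current inorder slice — split it at that
value, recurse on the right subtree first, then the left.
Recursive splits:
  root=27; inorder splits into left=[1, 4, 13, 23], right=[]
  root=4; inorder splits into left=[1], right=[13, 23]
  root=13; inorder splits into left=[], right=[23]
  root=23; inorder splits into left=[], right=[]
  root=1; inorder splits into left=[], right=[]
Reconstructed level-order: [27, 4, 1, 13, 23]


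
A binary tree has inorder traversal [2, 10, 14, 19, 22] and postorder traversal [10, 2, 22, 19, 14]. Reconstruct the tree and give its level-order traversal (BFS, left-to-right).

Inorder:   [2, 10, 14, 19, 22]
Postorder: [10, 2, 22, 19, 14]
Algorithm: postorder visits root last, so walk postorder right-to-left;
each value is the root of the current inorder slice — split it at that
value, recurse on the right subtree first, then the left.
Recursive splits:
  root=14; inorder splits into left=[2, 10], right=[19, 22]
  root=19; inorder splits into left=[], right=[22]
  root=22; inorder splits into left=[], right=[]
  root=2; inorder splits into left=[], right=[10]
  root=10; inorder splits into left=[], right=[]
Reconstructed level-order: [14, 2, 19, 10, 22]


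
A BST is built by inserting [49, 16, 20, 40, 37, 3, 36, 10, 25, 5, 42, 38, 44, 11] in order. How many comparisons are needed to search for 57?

Search path for 57: 49
Found: False
Comparisons: 1


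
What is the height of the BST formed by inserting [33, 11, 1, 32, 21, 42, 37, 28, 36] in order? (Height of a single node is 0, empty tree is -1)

Insertion order: [33, 11, 1, 32, 21, 42, 37, 28, 36]
Tree (level-order array): [33, 11, 42, 1, 32, 37, None, None, None, 21, None, 36, None, None, 28]
Compute height bottom-up (empty subtree = -1):
  height(1) = 1 + max(-1, -1) = 0
  height(28) = 1 + max(-1, -1) = 0
  height(21) = 1 + max(-1, 0) = 1
  height(32) = 1 + max(1, -1) = 2
  height(11) = 1 + max(0, 2) = 3
  height(36) = 1 + max(-1, -1) = 0
  height(37) = 1 + max(0, -1) = 1
  height(42) = 1 + max(1, -1) = 2
  height(33) = 1 + max(3, 2) = 4
Height = 4


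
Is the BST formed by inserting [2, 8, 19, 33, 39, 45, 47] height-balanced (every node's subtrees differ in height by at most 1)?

Tree (level-order array): [2, None, 8, None, 19, None, 33, None, 39, None, 45, None, 47]
Definition: a tree is height-balanced if, at every node, |h(left) - h(right)| <= 1 (empty subtree has height -1).
Bottom-up per-node check:
  node 47: h_left=-1, h_right=-1, diff=0 [OK], height=0
  node 45: h_left=-1, h_right=0, diff=1 [OK], height=1
  node 39: h_left=-1, h_right=1, diff=2 [FAIL (|-1-1|=2 > 1)], height=2
  node 33: h_left=-1, h_right=2, diff=3 [FAIL (|-1-2|=3 > 1)], height=3
  node 19: h_left=-1, h_right=3, diff=4 [FAIL (|-1-3|=4 > 1)], height=4
  node 8: h_left=-1, h_right=4, diff=5 [FAIL (|-1-4|=5 > 1)], height=5
  node 2: h_left=-1, h_right=5, diff=6 [FAIL (|-1-5|=6 > 1)], height=6
Node 39 violates the condition: |-1 - 1| = 2 > 1.
Result: Not balanced


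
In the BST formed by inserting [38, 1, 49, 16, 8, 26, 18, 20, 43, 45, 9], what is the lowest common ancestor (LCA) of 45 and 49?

Tree insertion order: [38, 1, 49, 16, 8, 26, 18, 20, 43, 45, 9]
Tree (level-order array): [38, 1, 49, None, 16, 43, None, 8, 26, None, 45, None, 9, 18, None, None, None, None, None, None, 20]
In a BST, the LCA of p=45, q=49 is the first node v on the
root-to-leaf path with p <= v <= q (go left if both < v, right if both > v).
Walk from root:
  at 38: both 45 and 49 > 38, go right
  at 49: 45 <= 49 <= 49, this is the LCA
LCA = 49


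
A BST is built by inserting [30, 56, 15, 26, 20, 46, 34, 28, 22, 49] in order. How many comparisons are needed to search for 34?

Search path for 34: 30 -> 56 -> 46 -> 34
Found: True
Comparisons: 4


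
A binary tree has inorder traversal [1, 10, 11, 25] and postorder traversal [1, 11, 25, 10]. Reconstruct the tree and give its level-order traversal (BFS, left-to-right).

Inorder:   [1, 10, 11, 25]
Postorder: [1, 11, 25, 10]
Algorithm: postorder visits root last, so walk postorder right-to-left;
each value is the root of the current inorder slice — split it at that
value, recurse on the right subtree first, then the left.
Recursive splits:
  root=10; inorder splits into left=[1], right=[11, 25]
  root=25; inorder splits into left=[11], right=[]
  root=11; inorder splits into left=[], right=[]
  root=1; inorder splits into left=[], right=[]
Reconstructed level-order: [10, 1, 25, 11]


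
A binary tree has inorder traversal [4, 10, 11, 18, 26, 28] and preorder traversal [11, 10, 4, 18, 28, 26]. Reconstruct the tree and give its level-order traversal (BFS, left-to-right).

Inorder:  [4, 10, 11, 18, 26, 28]
Preorder: [11, 10, 4, 18, 28, 26]
Algorithm: preorder visits root first, so consume preorder in order;
for each root, split the current inorder slice at that value into
left-subtree inorder and right-subtree inorder, then recurse.
Recursive splits:
  root=11; inorder splits into left=[4, 10], right=[18, 26, 28]
  root=10; inorder splits into left=[4], right=[]
  root=4; inorder splits into left=[], right=[]
  root=18; inorder splits into left=[], right=[26, 28]
  root=28; inorder splits into left=[26], right=[]
  root=26; inorder splits into left=[], right=[]
Reconstructed level-order: [11, 10, 18, 4, 28, 26]


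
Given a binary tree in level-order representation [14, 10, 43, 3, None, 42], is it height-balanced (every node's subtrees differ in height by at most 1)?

Tree (level-order array): [14, 10, 43, 3, None, 42]
Definition: a tree is height-balanced if, at every node, |h(left) - h(right)| <= 1 (empty subtree has height -1).
Bottom-up per-node check:
  node 3: h_left=-1, h_right=-1, diff=0 [OK], height=0
  node 10: h_left=0, h_right=-1, diff=1 [OK], height=1
  node 42: h_left=-1, h_right=-1, diff=0 [OK], height=0
  node 43: h_left=0, h_right=-1, diff=1 [OK], height=1
  node 14: h_left=1, h_right=1, diff=0 [OK], height=2
All nodes satisfy the balance condition.
Result: Balanced


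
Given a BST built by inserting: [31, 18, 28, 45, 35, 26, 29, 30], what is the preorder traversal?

Tree insertion order: [31, 18, 28, 45, 35, 26, 29, 30]
Tree (level-order array): [31, 18, 45, None, 28, 35, None, 26, 29, None, None, None, None, None, 30]
Preorder traversal: [31, 18, 28, 26, 29, 30, 45, 35]


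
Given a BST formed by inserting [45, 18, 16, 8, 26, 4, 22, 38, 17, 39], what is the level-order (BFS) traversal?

Tree insertion order: [45, 18, 16, 8, 26, 4, 22, 38, 17, 39]
Tree (level-order array): [45, 18, None, 16, 26, 8, 17, 22, 38, 4, None, None, None, None, None, None, 39]
BFS from the root, enqueuing left then right child of each popped node:
  queue [45] -> pop 45, enqueue [18], visited so far: [45]
  queue [18] -> pop 18, enqueue [16, 26], visited so far: [45, 18]
  queue [16, 26] -> pop 16, enqueue [8, 17], visited so far: [45, 18, 16]
  queue [26, 8, 17] -> pop 26, enqueue [22, 38], visited so far: [45, 18, 16, 26]
  queue [8, 17, 22, 38] -> pop 8, enqueue [4], visited so far: [45, 18, 16, 26, 8]
  queue [17, 22, 38, 4] -> pop 17, enqueue [none], visited so far: [45, 18, 16, 26, 8, 17]
  queue [22, 38, 4] -> pop 22, enqueue [none], visited so far: [45, 18, 16, 26, 8, 17, 22]
  queue [38, 4] -> pop 38, enqueue [39], visited so far: [45, 18, 16, 26, 8, 17, 22, 38]
  queue [4, 39] -> pop 4, enqueue [none], visited so far: [45, 18, 16, 26, 8, 17, 22, 38, 4]
  queue [39] -> pop 39, enqueue [none], visited so far: [45, 18, 16, 26, 8, 17, 22, 38, 4, 39]
Result: [45, 18, 16, 26, 8, 17, 22, 38, 4, 39]


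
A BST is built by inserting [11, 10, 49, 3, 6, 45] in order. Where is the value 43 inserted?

Starting tree (level order): [11, 10, 49, 3, None, 45, None, None, 6]
Insertion path: 11 -> 49 -> 45
Result: insert 43 as left child of 45
Final tree (level order): [11, 10, 49, 3, None, 45, None, None, 6, 43]


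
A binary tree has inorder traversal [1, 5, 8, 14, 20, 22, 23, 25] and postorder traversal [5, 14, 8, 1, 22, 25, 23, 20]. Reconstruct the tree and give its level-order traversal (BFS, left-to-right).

Inorder:   [1, 5, 8, 14, 20, 22, 23, 25]
Postorder: [5, 14, 8, 1, 22, 25, 23, 20]
Algorithm: postorder visits root last, so walk postorder right-to-left;
each value is the root of the current inorder slice — split it at that
value, recurse on the right subtree first, then the left.
Recursive splits:
  root=20; inorder splits into left=[1, 5, 8, 14], right=[22, 23, 25]
  root=23; inorder splits into left=[22], right=[25]
  root=25; inorder splits into left=[], right=[]
  root=22; inorder splits into left=[], right=[]
  root=1; inorder splits into left=[], right=[5, 8, 14]
  root=8; inorder splits into left=[5], right=[14]
  root=14; inorder splits into left=[], right=[]
  root=5; inorder splits into left=[], right=[]
Reconstructed level-order: [20, 1, 23, 8, 22, 25, 5, 14]


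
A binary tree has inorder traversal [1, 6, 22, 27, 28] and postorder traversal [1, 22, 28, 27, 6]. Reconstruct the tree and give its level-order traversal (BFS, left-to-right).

Inorder:   [1, 6, 22, 27, 28]
Postorder: [1, 22, 28, 27, 6]
Algorithm: postorder visits root last, so walk postorder right-to-left;
each value is the root of the current inorder slice — split it at that
value, recurse on the right subtree first, then the left.
Recursive splits:
  root=6; inorder splits into left=[1], right=[22, 27, 28]
  root=27; inorder splits into left=[22], right=[28]
  root=28; inorder splits into left=[], right=[]
  root=22; inorder splits into left=[], right=[]
  root=1; inorder splits into left=[], right=[]
Reconstructed level-order: [6, 1, 27, 22, 28]


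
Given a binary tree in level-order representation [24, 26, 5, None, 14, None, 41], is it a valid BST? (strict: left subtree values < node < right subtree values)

Level-order array: [24, 26, 5, None, 14, None, 41]
Validate using subtree bounds (lo, hi): at each node, require lo < value < hi,
then recurse left with hi=value and right with lo=value.
Preorder trace (stopping at first violation):
  at node 24 with bounds (-inf, +inf): OK
  at node 26 with bounds (-inf, 24): VIOLATION
Node 26 violates its bound: not (-inf < 26 < 24).
Result: Not a valid BST


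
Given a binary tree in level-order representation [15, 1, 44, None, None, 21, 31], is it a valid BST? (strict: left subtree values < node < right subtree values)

Level-order array: [15, 1, 44, None, None, 21, 31]
Validate using subtree bounds (lo, hi): at each node, require lo < value < hi,
then recurse left with hi=value and right with lo=value.
Preorder trace (stopping at first violation):
  at node 15 with bounds (-inf, +inf): OK
  at node 1 with bounds (-inf, 15): OK
  at node 44 with bounds (15, +inf): OK
  at node 21 with bounds (15, 44): OK
  at node 31 with bounds (44, +inf): VIOLATION
Node 31 violates its bound: not (44 < 31 < +inf).
Result: Not a valid BST


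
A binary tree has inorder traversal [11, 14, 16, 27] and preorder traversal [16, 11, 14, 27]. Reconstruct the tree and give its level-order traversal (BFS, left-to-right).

Inorder:  [11, 14, 16, 27]
Preorder: [16, 11, 14, 27]
Algorithm: preorder visits root first, so consume preorder in order;
for each root, split the current inorder slice at that value into
left-subtree inorder and right-subtree inorder, then recurse.
Recursive splits:
  root=16; inorder splits into left=[11, 14], right=[27]
  root=11; inorder splits into left=[], right=[14]
  root=14; inorder splits into left=[], right=[]
  root=27; inorder splits into left=[], right=[]
Reconstructed level-order: [16, 11, 27, 14]


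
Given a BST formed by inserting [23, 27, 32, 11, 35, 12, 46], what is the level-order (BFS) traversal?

Tree insertion order: [23, 27, 32, 11, 35, 12, 46]
Tree (level-order array): [23, 11, 27, None, 12, None, 32, None, None, None, 35, None, 46]
BFS from the root, enqueuing left then right child of each popped node:
  queue [23] -> pop 23, enqueue [11, 27], visited so far: [23]
  queue [11, 27] -> pop 11, enqueue [12], visited so far: [23, 11]
  queue [27, 12] -> pop 27, enqueue [32], visited so far: [23, 11, 27]
  queue [12, 32] -> pop 12, enqueue [none], visited so far: [23, 11, 27, 12]
  queue [32] -> pop 32, enqueue [35], visited so far: [23, 11, 27, 12, 32]
  queue [35] -> pop 35, enqueue [46], visited so far: [23, 11, 27, 12, 32, 35]
  queue [46] -> pop 46, enqueue [none], visited so far: [23, 11, 27, 12, 32, 35, 46]
Result: [23, 11, 27, 12, 32, 35, 46]


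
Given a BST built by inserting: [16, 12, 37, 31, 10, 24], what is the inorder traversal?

Tree insertion order: [16, 12, 37, 31, 10, 24]
Tree (level-order array): [16, 12, 37, 10, None, 31, None, None, None, 24]
Inorder traversal: [10, 12, 16, 24, 31, 37]


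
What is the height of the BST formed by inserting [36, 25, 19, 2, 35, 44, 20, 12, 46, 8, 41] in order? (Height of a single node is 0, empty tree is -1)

Insertion order: [36, 25, 19, 2, 35, 44, 20, 12, 46, 8, 41]
Tree (level-order array): [36, 25, 44, 19, 35, 41, 46, 2, 20, None, None, None, None, None, None, None, 12, None, None, 8]
Compute height bottom-up (empty subtree = -1):
  height(8) = 1 + max(-1, -1) = 0
  height(12) = 1 + max(0, -1) = 1
  height(2) = 1 + max(-1, 1) = 2
  height(20) = 1 + max(-1, -1) = 0
  height(19) = 1 + max(2, 0) = 3
  height(35) = 1 + max(-1, -1) = 0
  height(25) = 1 + max(3, 0) = 4
  height(41) = 1 + max(-1, -1) = 0
  height(46) = 1 + max(-1, -1) = 0
  height(44) = 1 + max(0, 0) = 1
  height(36) = 1 + max(4, 1) = 5
Height = 5


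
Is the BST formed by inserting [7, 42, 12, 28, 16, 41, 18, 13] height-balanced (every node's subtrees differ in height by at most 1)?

Tree (level-order array): [7, None, 42, 12, None, None, 28, 16, 41, 13, 18]
Definition: a tree is height-balanced if, at every node, |h(left) - h(right)| <= 1 (empty subtree has height -1).
Bottom-up per-node check:
  node 13: h_left=-1, h_right=-1, diff=0 [OK], height=0
  node 18: h_left=-1, h_right=-1, diff=0 [OK], height=0
  node 16: h_left=0, h_right=0, diff=0 [OK], height=1
  node 41: h_left=-1, h_right=-1, diff=0 [OK], height=0
  node 28: h_left=1, h_right=0, diff=1 [OK], height=2
  node 12: h_left=-1, h_right=2, diff=3 [FAIL (|-1-2|=3 > 1)], height=3
  node 42: h_left=3, h_right=-1, diff=4 [FAIL (|3--1|=4 > 1)], height=4
  node 7: h_left=-1, h_right=4, diff=5 [FAIL (|-1-4|=5 > 1)], height=5
Node 12 violates the condition: |-1 - 2| = 3 > 1.
Result: Not balanced


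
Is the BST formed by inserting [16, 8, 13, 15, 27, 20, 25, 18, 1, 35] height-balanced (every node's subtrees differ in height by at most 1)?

Tree (level-order array): [16, 8, 27, 1, 13, 20, 35, None, None, None, 15, 18, 25]
Definition: a tree is height-balanced if, at every node, |h(left) - h(right)| <= 1 (empty subtree has height -1).
Bottom-up per-node check:
  node 1: h_left=-1, h_right=-1, diff=0 [OK], height=0
  node 15: h_left=-1, h_right=-1, diff=0 [OK], height=0
  node 13: h_left=-1, h_right=0, diff=1 [OK], height=1
  node 8: h_left=0, h_right=1, diff=1 [OK], height=2
  node 18: h_left=-1, h_right=-1, diff=0 [OK], height=0
  node 25: h_left=-1, h_right=-1, diff=0 [OK], height=0
  node 20: h_left=0, h_right=0, diff=0 [OK], height=1
  node 35: h_left=-1, h_right=-1, diff=0 [OK], height=0
  node 27: h_left=1, h_right=0, diff=1 [OK], height=2
  node 16: h_left=2, h_right=2, diff=0 [OK], height=3
All nodes satisfy the balance condition.
Result: Balanced


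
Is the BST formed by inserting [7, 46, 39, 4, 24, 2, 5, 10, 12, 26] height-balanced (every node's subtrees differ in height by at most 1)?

Tree (level-order array): [7, 4, 46, 2, 5, 39, None, None, None, None, None, 24, None, 10, 26, None, 12]
Definition: a tree is height-balanced if, at every node, |h(left) - h(right)| <= 1 (empty subtree has height -1).
Bottom-up per-node check:
  node 2: h_left=-1, h_right=-1, diff=0 [OK], height=0
  node 5: h_left=-1, h_right=-1, diff=0 [OK], height=0
  node 4: h_left=0, h_right=0, diff=0 [OK], height=1
  node 12: h_left=-1, h_right=-1, diff=0 [OK], height=0
  node 10: h_left=-1, h_right=0, diff=1 [OK], height=1
  node 26: h_left=-1, h_right=-1, diff=0 [OK], height=0
  node 24: h_left=1, h_right=0, diff=1 [OK], height=2
  node 39: h_left=2, h_right=-1, diff=3 [FAIL (|2--1|=3 > 1)], height=3
  node 46: h_left=3, h_right=-1, diff=4 [FAIL (|3--1|=4 > 1)], height=4
  node 7: h_left=1, h_right=4, diff=3 [FAIL (|1-4|=3 > 1)], height=5
Node 39 violates the condition: |2 - -1| = 3 > 1.
Result: Not balanced
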